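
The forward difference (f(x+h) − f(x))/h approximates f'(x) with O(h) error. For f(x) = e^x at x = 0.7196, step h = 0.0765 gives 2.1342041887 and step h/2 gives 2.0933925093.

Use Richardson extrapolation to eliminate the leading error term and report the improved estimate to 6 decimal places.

2.052581

Error is O(h^1); halving h shrinks it by 2^1 = 2.
2*2.0933925093 = 4.1867850186; subtract 2.1342041887 → 2.0525808299
Denominator 2 − 1 = 1.
R = 2.0525808299/1 = 2.0525808299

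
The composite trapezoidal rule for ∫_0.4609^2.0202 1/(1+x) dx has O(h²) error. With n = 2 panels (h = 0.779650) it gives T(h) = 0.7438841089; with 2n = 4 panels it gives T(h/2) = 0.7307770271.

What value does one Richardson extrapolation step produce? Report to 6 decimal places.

0.726408

r = 2, so 2^r = 4.
2^2×A(h/2) = 2.9231081084; minus A(h) gives 2.1792239995.
R = 2.1792239995/3 = 0.7264079998
Gap between inputs: 1.311e-02; correction applied: −0.0043690273.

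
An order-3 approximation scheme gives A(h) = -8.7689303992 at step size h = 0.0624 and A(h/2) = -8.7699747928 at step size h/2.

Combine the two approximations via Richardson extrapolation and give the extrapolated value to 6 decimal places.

r = 3, so 2^r = 8.
Numerator 8 × A(h/2) − A(h) = 8 × (-8.7699747928) − (-8.7689303992) = -61.3908679432
Extrapolated: (-61.3908679432) / 7 = -8.7701239919
Gap between inputs: 1.044e-03; correction applied: −0.0001491991.

-8.770124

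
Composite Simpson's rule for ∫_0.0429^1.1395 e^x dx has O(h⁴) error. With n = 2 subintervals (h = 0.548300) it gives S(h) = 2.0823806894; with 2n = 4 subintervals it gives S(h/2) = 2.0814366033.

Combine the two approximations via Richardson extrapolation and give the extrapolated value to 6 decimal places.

2.081374

r = 4: numerator weight 16, denominator 15.
Weighted: 33.3029856528 − 2.0823806894 = 31.2206049634
Extrapolated: 31.2206049634 / 15 = 2.0813736642
Shift from A(h/2): −0.0000629391.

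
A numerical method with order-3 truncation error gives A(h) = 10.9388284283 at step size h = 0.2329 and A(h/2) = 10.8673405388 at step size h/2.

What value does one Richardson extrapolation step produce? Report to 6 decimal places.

10.857128

r = 3, so 2^r = 8.
A(h/2) − A(h) = 10.8673405388 − 10.9388284283 = -0.0714878895
Correction (A(h/2) − A(h))/(8 − 1) = (-0.0714878895)/7 = -0.0102125556
R = 10.8673405388 − 0.0102125556 = 10.8571279832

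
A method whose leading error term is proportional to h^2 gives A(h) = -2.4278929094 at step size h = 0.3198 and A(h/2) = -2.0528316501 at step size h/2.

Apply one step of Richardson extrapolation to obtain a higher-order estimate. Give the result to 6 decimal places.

Order 2 gives 2^r = 4 and 2^r − 1 = 3.
4×(-2.0528316501) = -8.2113266004; subtract (-2.4278929094) → -5.7834336910
Divide by 2^2 − 1 = 3.
(4×(-2.0528316501) − (-2.4278929094))/(4 − 1) = -1.9278112303
Shift from A(h/2): +0.1250204198.

-1.927811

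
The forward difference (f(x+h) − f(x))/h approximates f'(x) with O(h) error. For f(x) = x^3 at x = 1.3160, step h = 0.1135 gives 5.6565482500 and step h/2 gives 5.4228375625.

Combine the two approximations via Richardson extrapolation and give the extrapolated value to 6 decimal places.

5.189127

The method has order 1: 2^1 = 2.
Top: 2(5.4228375625) − (5.6565482500) = 5.1891268750
Denominator 2 − 1 = 1.
So the Richardson estimate is 5.1891268750.
Correction |R − A(h/2)| = 2.337e-01; gap |A(h/2) − A(h)| = 2.337e-01.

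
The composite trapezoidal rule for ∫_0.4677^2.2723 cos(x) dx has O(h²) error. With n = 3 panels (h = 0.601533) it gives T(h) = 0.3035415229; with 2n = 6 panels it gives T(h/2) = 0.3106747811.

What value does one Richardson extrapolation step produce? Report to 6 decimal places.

Error is O(h^2); halving h shrinks it by 2^2 = 4.
Weighted: 1.2426991244 − 0.3035415229 = 0.9391576015
Divide by 2^2 − 1 = 3.
0.9391576015 ÷ 3 = 0.3130525338
Shift from A(h/2): +0.0023777527.

0.313053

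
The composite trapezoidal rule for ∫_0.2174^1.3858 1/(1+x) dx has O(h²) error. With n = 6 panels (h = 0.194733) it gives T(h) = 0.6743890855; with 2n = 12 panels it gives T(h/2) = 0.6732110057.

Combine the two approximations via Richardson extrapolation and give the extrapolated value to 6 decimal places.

0.672818

Order 2 gives 2^r = 4 and 2^r − 1 = 3.
Numerator 4*A(h/2) − A(h) = 4*0.6732110057 − 0.6743890855 = 2.0184549373
Extrapolated: 2.0184549373 / 3 = 0.6728183124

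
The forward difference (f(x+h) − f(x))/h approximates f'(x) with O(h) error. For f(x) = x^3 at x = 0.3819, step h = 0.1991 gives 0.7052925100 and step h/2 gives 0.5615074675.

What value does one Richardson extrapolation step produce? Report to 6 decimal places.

0.417722

The method has order 1: 2^1 = 2.
A(h/2) − A(h) = 0.5615074675 − 0.7052925100 = -0.1437850425
Correction (A(h/2) − A(h))/(2 − 1) = (-0.1437850425)/1 = -0.1437850425
R = A(h/2) + (A(h/2) − A(h))/1 = 0.5615074675 − 0.1437850425 = 0.4177224250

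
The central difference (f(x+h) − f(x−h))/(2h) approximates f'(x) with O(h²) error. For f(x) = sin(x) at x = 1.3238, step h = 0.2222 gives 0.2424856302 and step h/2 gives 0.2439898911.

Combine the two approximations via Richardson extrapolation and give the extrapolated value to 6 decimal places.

0.244491

r = 2, so 2^r = 4.
Numerator 4 × A(h/2) − A(h) = 4 × 0.2439898911 − 0.2424856302 = 0.7334739342
0.7334739342 ÷ 3 = 0.2444913114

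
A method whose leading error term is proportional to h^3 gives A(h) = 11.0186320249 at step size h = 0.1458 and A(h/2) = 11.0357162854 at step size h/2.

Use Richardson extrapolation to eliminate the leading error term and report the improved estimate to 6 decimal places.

Leading term ∝ h^3; use weight 8 = 2^3.
Numerator 8×A(h/2) − A(h) = 8×11.0357162854 − 11.0186320249 = 77.2670982583
R = 77.2670982583/7 = 11.0381568940

11.038157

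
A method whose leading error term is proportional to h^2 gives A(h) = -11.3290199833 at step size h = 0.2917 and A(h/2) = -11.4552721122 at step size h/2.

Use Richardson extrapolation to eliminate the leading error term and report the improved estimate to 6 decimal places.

-11.497356

Error is O(h^2); halving h shrinks it by 2^2 = 4.
4·(-11.4552721122) = -45.8210884488; (-45.8210884488) − (-11.3290199833) = -34.4920684655
Extrapolated: (-34.4920684655) / 3 = -11.4973561552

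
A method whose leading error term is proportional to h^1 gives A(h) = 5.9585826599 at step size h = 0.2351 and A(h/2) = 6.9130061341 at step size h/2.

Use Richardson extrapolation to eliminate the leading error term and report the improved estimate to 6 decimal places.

With r = 1 the leading error scales as h^1, so the weight is 2^1 = 2.
Numerator 2 × A(h/2) − A(h) = 2 × 6.9130061341 − 5.9585826599 = 7.8674296083
Extrapolated: 7.8674296083 / 1 = 7.8674296083

7.867430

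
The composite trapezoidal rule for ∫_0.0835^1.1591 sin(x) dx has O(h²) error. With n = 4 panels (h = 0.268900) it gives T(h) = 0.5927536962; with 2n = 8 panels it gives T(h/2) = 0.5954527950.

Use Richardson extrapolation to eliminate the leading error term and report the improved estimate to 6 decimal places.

Leading term ∝ h^2; use weight 4 = 2^2.
4·0.5954527950 = 2.3818111800; 2.3818111800 − 0.5927536962 = 1.7890574838
Divide by 2^2 − 1 = 3.
R = 1.7890574838/3 = 0.5963524946
Shift from A(h/2): +0.0008996996.

0.596352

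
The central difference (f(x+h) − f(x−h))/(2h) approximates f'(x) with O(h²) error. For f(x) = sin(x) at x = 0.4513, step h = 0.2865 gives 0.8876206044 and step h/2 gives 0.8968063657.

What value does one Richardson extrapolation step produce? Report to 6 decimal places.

0.899868

The method has order 2: 2^2 = 4.
A(h/2) − A(h) = 0.8968063657 − 0.8876206044 = 0.0091857613
Correction (A(h/2) − A(h))/(4 − 1) = 0.0091857613/3 = 0.0030619204
R = 0.8968063657 + 0.0030619204 = 0.8998682861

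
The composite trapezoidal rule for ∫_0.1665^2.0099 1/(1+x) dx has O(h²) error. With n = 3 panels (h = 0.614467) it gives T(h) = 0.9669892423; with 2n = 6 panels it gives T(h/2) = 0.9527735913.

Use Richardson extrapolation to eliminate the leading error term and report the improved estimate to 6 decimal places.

Leading term ∝ h^2; use weight 4 = 2^2.
Weighted: 3.8110943652 − 0.9669892423 = 2.8441051229
(4·0.9527735913 − 0.9669892423)/(4 − 1) = 0.9480350410

0.948035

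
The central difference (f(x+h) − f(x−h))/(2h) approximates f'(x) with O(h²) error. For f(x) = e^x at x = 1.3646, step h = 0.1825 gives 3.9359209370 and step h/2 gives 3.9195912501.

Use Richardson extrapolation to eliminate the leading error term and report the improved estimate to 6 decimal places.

Order 2 gives 2^r = 4 and 2^r − 1 = 3.
4·3.9195912501 = 15.6783650004; subtract 3.9359209370 → 11.7424440634
Extrapolated: 11.7424440634 / 3 = 3.9141480211
Correction |R − A(h/2)| = 5.443e-03; gap |A(h/2) − A(h)| = 1.633e-02.

3.914148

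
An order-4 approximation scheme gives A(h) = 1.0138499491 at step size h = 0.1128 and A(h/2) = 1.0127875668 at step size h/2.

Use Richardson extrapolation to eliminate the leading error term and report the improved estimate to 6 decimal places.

Error is O(h^4); halving h shrinks it by 2^4 = 16.
16×1.0127875668 = 16.2046010688; subtract 1.0138499491 → 15.1907511197
R = 15.1907511197/15 = 1.0127167413

1.012717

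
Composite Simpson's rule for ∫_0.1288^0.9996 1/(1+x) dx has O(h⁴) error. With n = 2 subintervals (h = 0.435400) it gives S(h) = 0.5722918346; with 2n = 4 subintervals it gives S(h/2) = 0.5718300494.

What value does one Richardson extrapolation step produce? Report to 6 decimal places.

Order 4 gives 2^r = 16 and 2^r − 1 = 15.
Weighted: 9.1492807904 − 0.5722918346 = 8.5769889558
Divide by 2^4 − 1 = 15.
(16·0.5718300494 − 0.5722918346)/(16 − 1) = 0.5717992637

0.571799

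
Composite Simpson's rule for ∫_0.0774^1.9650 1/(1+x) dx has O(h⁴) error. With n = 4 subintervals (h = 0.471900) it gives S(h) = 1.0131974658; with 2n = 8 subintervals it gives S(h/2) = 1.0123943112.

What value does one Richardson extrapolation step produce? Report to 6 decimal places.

1.012341

Error is O(h^4); halving h shrinks it by 2^4 = 16.
16*1.0123943112 − 1.0131974658 = 15.1851115134
Divide by 2^4 − 1 = 15.
(16*1.0123943112 − 1.0131974658)/(16 − 1) = 1.0123407676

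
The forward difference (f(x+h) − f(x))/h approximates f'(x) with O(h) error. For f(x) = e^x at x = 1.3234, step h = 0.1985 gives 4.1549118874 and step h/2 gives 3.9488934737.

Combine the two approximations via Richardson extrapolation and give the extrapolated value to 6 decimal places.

3.742875

Order 1 gives 2^r = 2 and 2^r − 1 = 1.
2 × 3.9488934737 − 4.1549118874 = 3.7428750600
Denominator 2 − 1 = 1.
(2 × 3.9488934737 − 4.1549118874)/(2 − 1) = 3.7428750600
Shift from A(h/2): −0.2060184137.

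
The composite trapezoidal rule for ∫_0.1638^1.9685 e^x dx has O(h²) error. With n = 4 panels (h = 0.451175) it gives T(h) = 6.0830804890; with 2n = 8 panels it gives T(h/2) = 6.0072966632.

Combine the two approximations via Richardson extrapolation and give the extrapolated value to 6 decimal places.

5.982035

With r = 2 the leading error scales as h^2, so the weight is 2^2 = 4.
4×6.0072966632 = 24.0291866528; subtract 6.0830804890 → 17.9461061638
Denominator 4 − 1 = 3.
R = 17.9461061638/3 = 5.9820353879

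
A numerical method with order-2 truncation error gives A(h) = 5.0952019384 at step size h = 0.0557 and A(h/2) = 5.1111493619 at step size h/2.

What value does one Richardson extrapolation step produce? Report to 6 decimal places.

5.116465

Method order is 2; weight 2^2 = 4.
Difference of the inputs: 5.1111493619 − 5.0952019384 = 0.0159474235
Correction (A(h/2) − A(h))/(4 − 1) = 0.0159474235/3 = 0.0053158078
R = 5.1111493619 + 0.0053158078 = 5.1164651697
Gap between inputs: 1.595e-02; correction applied: +0.0053158078.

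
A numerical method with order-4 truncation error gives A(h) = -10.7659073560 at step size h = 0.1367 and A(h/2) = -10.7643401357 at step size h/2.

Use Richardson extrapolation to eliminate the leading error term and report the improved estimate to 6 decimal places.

-10.764236

Order 4 gives 2^r = 16 and 2^r − 1 = 15.
Top: 16(-10.7643401357) − (-10.7659073560) = -161.4635348152
Divide by 2^4 − 1 = 15.
Extrapolated: (-161.4635348152) / 15 = -10.7642356543
Correction |R − A(h/2)| = 1.045e-04; gap |A(h/2) − A(h)| = 1.567e-03.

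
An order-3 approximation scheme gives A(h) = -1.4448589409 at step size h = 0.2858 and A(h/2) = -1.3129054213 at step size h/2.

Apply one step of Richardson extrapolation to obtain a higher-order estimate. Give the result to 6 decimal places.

-1.294055

With r = 3 the leading error scales as h^3, so the weight is 2^3 = 8.
Numerator 8*A(h/2) − A(h) = 8*(-1.3129054213) − (-1.4448589409) = -9.0583844295
Denominator 8 − 1 = 7.
Result: -1.2940549185
Correction |R − A(h/2)| = 1.885e-02; gap |A(h/2) − A(h)| = 1.320e-01.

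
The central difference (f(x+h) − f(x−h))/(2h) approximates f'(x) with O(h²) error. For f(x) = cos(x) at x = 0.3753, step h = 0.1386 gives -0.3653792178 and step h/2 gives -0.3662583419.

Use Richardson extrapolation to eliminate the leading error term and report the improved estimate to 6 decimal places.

-0.366551

With r = 2 the leading error scales as h^2, so the weight is 2^2 = 4.
2^2·A(h/2) = -1.4650333676; minus A(h) gives -1.0996541498.
Denominator 4 − 1 = 3.
Result: -0.3665513833
Shift from A(h/2): −0.0002930414.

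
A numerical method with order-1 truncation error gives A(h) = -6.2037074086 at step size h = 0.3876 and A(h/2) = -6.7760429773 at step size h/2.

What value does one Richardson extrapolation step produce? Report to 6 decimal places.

-7.348379

Error is O(h^1); halving h shrinks it by 2^1 = 2.
Weighted: (-13.5520859546) − (-6.2037074086) = -7.3483785460
Denominator 2 − 1 = 1.
(2*(-6.7760429773) − (-6.2037074086))/(2 − 1) = -7.3483785460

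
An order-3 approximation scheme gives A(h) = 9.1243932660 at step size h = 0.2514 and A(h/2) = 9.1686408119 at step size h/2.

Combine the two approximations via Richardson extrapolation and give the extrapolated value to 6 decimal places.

The method has order 3: 2^3 = 8.
Weighted: 73.3491264952 − 9.1243932660 = 64.2247332292
(8*9.1686408119 − 9.1243932660)/(8 − 1) = 9.1749618899
Shift from A(h/2): +0.0063210780.

9.174962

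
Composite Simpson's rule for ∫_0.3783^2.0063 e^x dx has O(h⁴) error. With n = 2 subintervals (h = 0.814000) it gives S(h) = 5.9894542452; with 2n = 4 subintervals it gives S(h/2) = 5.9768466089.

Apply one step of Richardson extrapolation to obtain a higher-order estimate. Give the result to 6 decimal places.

Method order is 4; weight 2^4 = 16.
16 × 5.9768466089 − 5.9894542452 = 89.6400914972
(16 × 5.9768466089 − 5.9894542452)/(16 − 1) = 5.9760060998

5.976006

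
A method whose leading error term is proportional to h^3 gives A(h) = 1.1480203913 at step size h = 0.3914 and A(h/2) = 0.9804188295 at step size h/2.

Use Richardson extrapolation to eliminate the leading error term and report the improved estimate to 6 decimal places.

0.956476

Order 3 gives 2^r = 8 and 2^r − 1 = 7.
Numerator 8×A(h/2) − A(h) = 8×0.9804188295 − 1.1480203913 = 6.6953302447
Divide by 2^3 − 1 = 7.
(8×0.9804188295 − 1.1480203913)/(8 − 1) = 0.9564757492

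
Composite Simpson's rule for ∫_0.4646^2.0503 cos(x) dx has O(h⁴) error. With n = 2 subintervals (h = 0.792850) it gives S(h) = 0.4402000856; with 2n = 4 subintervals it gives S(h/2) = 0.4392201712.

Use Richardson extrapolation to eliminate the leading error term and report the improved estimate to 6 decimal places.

The method has order 4: 2^4 = 16.
16 × 0.4392201712 = 7.0275227392; 7.0275227392 − 0.4402000856 = 6.5873226536
Divide by 2^4 − 1 = 15.
Extrapolated: 6.5873226536 / 15 = 0.4391548436
Shift from A(h/2): −0.0000653276.

0.439155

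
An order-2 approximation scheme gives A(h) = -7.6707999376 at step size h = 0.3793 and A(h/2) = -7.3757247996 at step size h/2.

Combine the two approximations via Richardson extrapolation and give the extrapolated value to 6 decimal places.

-7.277366

r = 2: numerator weight 4, denominator 3.
Difference of the inputs: -7.3757247996 − (-7.6707999376) = 0.2950751380
Divide by 2^2 − 1 = 3: 0.2950751380/3 = 0.0983583793
R = -7.3757247996 + 0.0983583793 = -7.2773664203
Correction |R − A(h/2)| = 9.836e-02; gap |A(h/2) − A(h)| = 2.951e-01.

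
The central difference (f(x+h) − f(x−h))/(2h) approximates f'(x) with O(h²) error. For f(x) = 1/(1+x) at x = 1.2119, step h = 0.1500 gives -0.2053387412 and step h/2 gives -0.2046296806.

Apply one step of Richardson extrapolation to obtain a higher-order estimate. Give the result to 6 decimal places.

-0.204393

The method has order 2: 2^2 = 4.
Top: 4(-0.2046296806) − (-0.2053387412) = -0.6131799812
Denominator 4 − 1 = 3.
(-0.6131799812) ÷ 3 = -0.2043933271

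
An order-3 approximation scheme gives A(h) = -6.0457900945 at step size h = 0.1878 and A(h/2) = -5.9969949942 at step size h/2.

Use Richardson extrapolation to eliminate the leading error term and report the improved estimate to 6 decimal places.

-5.990024

With r = 3 the leading error scales as h^3, so the weight is 2^3 = 8.
Numerator 8×A(h/2) − A(h) = 8×(-5.9969949942) − (-6.0457900945) = -41.9301698591
Denominator 8 − 1 = 7.
(8×(-5.9969949942) − (-6.0457900945))/(8 − 1) = -5.9900242656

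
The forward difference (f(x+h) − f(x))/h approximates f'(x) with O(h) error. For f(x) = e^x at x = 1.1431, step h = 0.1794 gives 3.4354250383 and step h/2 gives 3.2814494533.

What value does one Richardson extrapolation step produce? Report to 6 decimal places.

With r = 1 the leading error scales as h^1, so the weight is 2^1 = 2.
Top: 2(3.2814494533) − (3.4354250383) = 3.1274738683
Divide by 2^1 − 1 = 1.
R = 3.1274738683/1 = 3.1274738683

3.127474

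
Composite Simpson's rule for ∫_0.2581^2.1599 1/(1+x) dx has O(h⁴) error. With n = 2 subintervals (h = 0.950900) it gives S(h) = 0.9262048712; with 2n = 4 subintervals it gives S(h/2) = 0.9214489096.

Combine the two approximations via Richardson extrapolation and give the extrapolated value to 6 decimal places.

Leading term ∝ h^4; use weight 16 = 2^4.
16×0.9214489096 = 14.7431825536; 14.7431825536 − 0.9262048712 = 13.8169776824
(16×0.9214489096 − 0.9262048712)/(16 − 1) = 0.9211318455
Shift from A(h/2): −0.0003170641.

0.921132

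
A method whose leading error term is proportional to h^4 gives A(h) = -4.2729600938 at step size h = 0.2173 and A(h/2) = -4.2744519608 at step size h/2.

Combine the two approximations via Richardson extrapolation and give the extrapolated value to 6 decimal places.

-4.274551

With r = 4 the leading error scales as h^4, so the weight is 2^4 = 16.
A(h/2) − A(h) = -4.2744519608 − (-4.2729600938) = -0.0014918670
Divide by 2^4 − 1 = 15: (-0.0014918670)/15 = -0.0000994578
R = -4.2744519608 − 0.0000994578 = -4.2745514186
Gap between inputs: 1.492e-03; correction applied: −0.0000994578.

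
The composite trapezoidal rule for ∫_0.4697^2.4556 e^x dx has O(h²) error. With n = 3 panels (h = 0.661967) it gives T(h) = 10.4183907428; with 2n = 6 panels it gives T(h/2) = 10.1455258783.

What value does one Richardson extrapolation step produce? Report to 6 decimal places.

r = 2: numerator weight 4, denominator 3.
4×10.1455258783 − 10.4183907428 = 30.1637127704
30.1637127704 ÷ 3 = 10.0545709235

10.054571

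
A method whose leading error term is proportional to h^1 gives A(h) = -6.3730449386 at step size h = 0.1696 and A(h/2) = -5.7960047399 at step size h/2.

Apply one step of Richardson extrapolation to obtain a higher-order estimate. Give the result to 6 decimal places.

Method order is 1; weight 2^1 = 2.
Weighted: (-11.5920094798) − (-6.3730449386) = -5.2189645412
Divide by 2^1 − 1 = 1.
(2*(-5.7960047399) − (-6.3730449386))/(2 − 1) = -5.2189645412
Shift from A(h/2): +0.5770401987.

-5.218965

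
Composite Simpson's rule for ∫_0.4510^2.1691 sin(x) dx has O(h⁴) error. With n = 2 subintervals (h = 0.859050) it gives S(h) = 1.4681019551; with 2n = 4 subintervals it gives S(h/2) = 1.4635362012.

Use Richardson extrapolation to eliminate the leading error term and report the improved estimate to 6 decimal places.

r = 4, so 2^r = 16.
16×1.4635362012 = 23.4165792192; 23.4165792192 − 1.4681019551 = 21.9484772641
21.9484772641 ÷ 15 = 1.4632318176

1.463232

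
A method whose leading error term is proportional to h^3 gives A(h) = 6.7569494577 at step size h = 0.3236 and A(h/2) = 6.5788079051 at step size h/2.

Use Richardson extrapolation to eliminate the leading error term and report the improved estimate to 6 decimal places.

6.553359

r = 3, so 2^r = 8.
Difference of the inputs: 6.5788079051 − 6.7569494577 = -0.1781415526
Divide by 2^3 − 1 = 7: (-0.1781415526)/7 = -0.0254487932
R = 6.5788079051 − 0.0254487932 = 6.5533591119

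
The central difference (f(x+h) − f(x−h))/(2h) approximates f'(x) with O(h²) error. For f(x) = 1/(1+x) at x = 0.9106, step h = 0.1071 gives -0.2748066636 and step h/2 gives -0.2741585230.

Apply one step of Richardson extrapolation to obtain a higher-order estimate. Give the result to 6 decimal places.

-0.273942

r = 2, so 2^r = 4.
4 × (-0.2741585230) − (-0.2748066636) = -0.8218274284
Denominator 4 − 1 = 3.
(-0.8218274284) ÷ 3 = -0.2739424761
Correction |R − A(h/2)| = 2.160e-04; gap |A(h/2) − A(h)| = 6.481e-04.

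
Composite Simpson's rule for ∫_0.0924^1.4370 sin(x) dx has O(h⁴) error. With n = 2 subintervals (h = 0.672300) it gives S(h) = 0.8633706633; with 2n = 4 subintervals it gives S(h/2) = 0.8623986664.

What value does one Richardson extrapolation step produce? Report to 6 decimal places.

0.862334

r = 4: numerator weight 16, denominator 15.
Weighted: 13.7983786624 − 0.8633706633 = 12.9350079991
Denominator 16 − 1 = 15.
R = 12.9350079991/15 = 0.8623338666
Correction |R − A(h/2)| = 6.480e-05; gap |A(h/2) − A(h)| = 9.720e-04.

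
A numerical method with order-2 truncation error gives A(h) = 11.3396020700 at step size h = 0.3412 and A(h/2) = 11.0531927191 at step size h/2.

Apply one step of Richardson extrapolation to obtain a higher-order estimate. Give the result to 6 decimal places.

Order 2 gives 2^r = 4 and 2^r − 1 = 3.
Numerator 4×A(h/2) − A(h) = 4×11.0531927191 − 11.3396020700 = 32.8731688064
Divide by 2^2 − 1 = 3.
Result: 10.9577229355
Correction |R − A(h/2)| = 9.547e-02; gap |A(h/2) − A(h)| = 2.864e-01.

10.957723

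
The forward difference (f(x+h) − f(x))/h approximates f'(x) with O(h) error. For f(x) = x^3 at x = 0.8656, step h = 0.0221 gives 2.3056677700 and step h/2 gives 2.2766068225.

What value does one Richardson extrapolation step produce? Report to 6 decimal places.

r = 1, so 2^r = 2.
Weighted: 4.5532136450 − 2.3056677700 = 2.2475458750
2.2475458750 ÷ 1 = 2.2475458750
Shift from A(h/2): −0.0290609475.

2.247546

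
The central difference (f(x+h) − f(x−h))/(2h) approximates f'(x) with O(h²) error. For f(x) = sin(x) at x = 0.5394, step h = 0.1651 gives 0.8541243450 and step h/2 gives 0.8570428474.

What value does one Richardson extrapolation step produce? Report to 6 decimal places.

0.858016

r = 2, so 2^r = 4.
Weighted: 3.4281713896 − 0.8541243450 = 2.5740470446
R = 2.5740470446/3 = 0.8580156815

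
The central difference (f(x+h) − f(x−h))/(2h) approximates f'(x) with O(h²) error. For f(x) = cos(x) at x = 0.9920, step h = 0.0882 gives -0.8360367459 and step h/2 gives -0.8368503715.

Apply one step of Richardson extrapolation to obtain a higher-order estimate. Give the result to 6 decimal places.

Error is O(h^2); halving h shrinks it by 2^2 = 4.
Weighted: (-3.3474014860) − (-0.8360367459) = -2.5113647401
Divide by 2^2 − 1 = 3.
Extrapolated: (-2.5113647401) / 3 = -0.8371215800
Shift from A(h/2): −0.0002712085.

-0.837122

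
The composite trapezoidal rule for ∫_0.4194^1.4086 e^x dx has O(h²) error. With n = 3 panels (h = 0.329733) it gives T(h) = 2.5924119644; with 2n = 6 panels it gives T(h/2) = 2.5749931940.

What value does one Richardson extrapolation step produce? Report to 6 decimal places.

r = 2: numerator weight 4, denominator 3.
Numerator 4·A(h/2) − A(h) = 4·2.5749931940 − 2.5924119644 = 7.7075608116
Divide by 2^2 − 1 = 3.
7.7075608116 ÷ 3 = 2.5691869372
Shift from A(h/2): −0.0058062568.

2.569187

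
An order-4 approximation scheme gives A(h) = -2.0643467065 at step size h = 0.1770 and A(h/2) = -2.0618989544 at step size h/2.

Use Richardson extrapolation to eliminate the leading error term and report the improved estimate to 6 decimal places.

r = 4: numerator weight 16, denominator 15.
2^4*A(h/2) = -32.9903832704; minus A(h) gives -30.9260365639.
Denominator 16 − 1 = 15.
So the Richardson estimate is -2.0617357709.

-2.061736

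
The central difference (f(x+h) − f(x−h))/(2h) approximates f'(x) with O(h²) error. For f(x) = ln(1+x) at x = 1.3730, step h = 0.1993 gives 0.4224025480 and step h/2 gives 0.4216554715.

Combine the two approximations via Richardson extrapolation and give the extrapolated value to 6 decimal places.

0.421406

With r = 2 the leading error scales as h^2, so the weight is 2^2 = 4.
4·0.4216554715 = 1.6866218860; 1.6866218860 − 0.4224025480 = 1.2642193380
Denominator 4 − 1 = 3.
Result: 0.4214064460
Correction |R − A(h/2)| = 2.490e-04; gap |A(h/2) − A(h)| = 7.471e-04.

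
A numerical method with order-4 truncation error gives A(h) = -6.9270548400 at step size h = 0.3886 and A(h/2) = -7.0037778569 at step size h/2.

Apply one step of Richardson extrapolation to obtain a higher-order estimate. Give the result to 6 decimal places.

-7.008893

Leading term ∝ h^4; use weight 16 = 2^4.
Numerator 16·A(h/2) − A(h) = 16·(-7.0037778569) − (-6.9270548400) = -105.1333908704
Divide by 2^4 − 1 = 15.
R = (-105.1333908704)/15 = -7.0088927247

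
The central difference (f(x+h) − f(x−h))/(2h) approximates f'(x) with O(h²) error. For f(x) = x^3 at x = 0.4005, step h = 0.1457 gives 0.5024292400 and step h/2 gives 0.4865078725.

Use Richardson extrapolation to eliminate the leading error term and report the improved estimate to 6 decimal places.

0.481201

Error is O(h^2); halving h shrinks it by 2^2 = 4.
4×0.4865078725 = 1.9460314900; 1.9460314900 − 0.5024292400 = 1.4436022500
Divide by 2^2 − 1 = 3.
R = 1.4436022500/3 = 0.4812007500
Correction |R − A(h/2)| = 5.307e-03; gap |A(h/2) − A(h)| = 1.592e-02.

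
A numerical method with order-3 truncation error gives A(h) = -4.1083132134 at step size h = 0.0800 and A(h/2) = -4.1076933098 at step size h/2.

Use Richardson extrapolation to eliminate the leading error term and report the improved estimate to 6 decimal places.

Leading term ∝ h^3; use weight 8 = 2^3.
Difference of the inputs: -4.1076933098 − (-4.1083132134) = 0.0006199036
Correction (A(h/2) − A(h))/(8 − 1) = 0.0006199036/7 = 0.0000885577
R = A(h/2) + (A(h/2) − A(h))/7 = -4.1076933098 + 0.0000885577 = -4.1076047521
Correction |R − A(h/2)| = 8.856e-05; gap |A(h/2) − A(h)| = 6.199e-04.

-4.107605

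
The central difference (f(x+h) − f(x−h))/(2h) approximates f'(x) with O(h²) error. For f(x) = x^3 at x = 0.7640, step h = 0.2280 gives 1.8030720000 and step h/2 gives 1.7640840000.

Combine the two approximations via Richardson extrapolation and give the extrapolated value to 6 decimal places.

The method has order 2: 2^2 = 4.
A(h/2) − A(h) = 1.7640840000 − 1.8030720000 = -0.0389880000
Divide by 2^2 − 1 = 3: (-0.0389880000)/3 = -0.0129960000
R = 1.7640840000 − 0.0129960000 = 1.7510880000

1.751088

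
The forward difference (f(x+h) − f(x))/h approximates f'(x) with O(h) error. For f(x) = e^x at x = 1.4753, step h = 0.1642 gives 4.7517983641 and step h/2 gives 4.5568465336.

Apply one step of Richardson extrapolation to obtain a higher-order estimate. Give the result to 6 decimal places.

4.361895

The method has order 1: 2^1 = 2.
2*4.5568465336 − 4.7517983641 = 4.3618947031
Extrapolated: 4.3618947031 / 1 = 4.3618947031
Correction |R − A(h/2)| = 1.950e-01; gap |A(h/2) − A(h)| = 1.950e-01.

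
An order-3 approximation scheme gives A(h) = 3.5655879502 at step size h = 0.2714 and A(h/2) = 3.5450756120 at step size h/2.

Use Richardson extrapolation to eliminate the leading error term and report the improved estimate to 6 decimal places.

3.542145

Error is O(h^3); halving h shrinks it by 2^3 = 8.
2^3*A(h/2) = 28.3606048960; minus A(h) gives 24.7950169458.
Divide by 2^3 − 1 = 7.
So the Richardson estimate is 3.5421452780.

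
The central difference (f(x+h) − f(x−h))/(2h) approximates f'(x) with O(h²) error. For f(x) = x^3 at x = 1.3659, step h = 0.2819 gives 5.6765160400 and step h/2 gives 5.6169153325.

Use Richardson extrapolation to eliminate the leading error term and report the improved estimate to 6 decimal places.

5.597048

Leading term ∝ h^2; use weight 4 = 2^2.
4 × 5.6169153325 − 5.6765160400 = 16.7911452900
R = 16.7911452900/3 = 5.5970484300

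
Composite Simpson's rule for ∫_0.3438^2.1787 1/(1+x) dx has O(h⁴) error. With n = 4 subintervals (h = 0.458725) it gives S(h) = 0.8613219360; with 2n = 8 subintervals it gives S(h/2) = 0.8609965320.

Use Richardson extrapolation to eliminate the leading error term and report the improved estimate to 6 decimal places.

0.860975

Error is O(h^4); halving h shrinks it by 2^4 = 16.
16 × 0.8609965320 − 0.8613219360 = 12.9146225760
Denominator 16 − 1 = 15.
So the Richardson estimate is 0.8609748384.
Correction |R − A(h/2)| = 2.169e-05; gap |A(h/2) − A(h)| = 3.254e-04.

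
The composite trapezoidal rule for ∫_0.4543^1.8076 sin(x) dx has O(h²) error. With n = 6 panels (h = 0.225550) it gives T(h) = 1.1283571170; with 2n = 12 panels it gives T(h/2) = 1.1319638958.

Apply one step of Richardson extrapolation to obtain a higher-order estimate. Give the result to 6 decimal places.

1.133166

r = 2: numerator weight 4, denominator 3.
A(h/2) − A(h) = 1.1319638958 − 1.1283571170 = 0.0036067788
Correction (A(h/2) − A(h))/(4 − 1) = 0.0036067788/3 = 0.0012022596
R = A(h/2) + (A(h/2) − A(h))/3 = 1.1319638958 + 0.0012022596 = 1.1331661554
Shift from A(h/2): +0.0012022596.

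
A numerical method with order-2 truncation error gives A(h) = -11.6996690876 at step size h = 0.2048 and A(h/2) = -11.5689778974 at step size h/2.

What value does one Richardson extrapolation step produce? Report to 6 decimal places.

-11.525414

Order 2 gives 2^r = 4 and 2^r − 1 = 3.
Weighted: (-46.2759115896) − (-11.6996690876) = -34.5762425020
Denominator 4 − 1 = 3.
(4·(-11.5689778974) − (-11.6996690876))/(4 − 1) = -11.5254141673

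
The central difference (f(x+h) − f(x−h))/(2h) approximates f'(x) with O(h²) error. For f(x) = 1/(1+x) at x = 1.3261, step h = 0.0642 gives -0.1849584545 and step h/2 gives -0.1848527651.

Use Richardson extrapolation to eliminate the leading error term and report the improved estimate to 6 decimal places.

-0.184818

Leading term ∝ h^2; use weight 4 = 2^2.
Numerator 4·A(h/2) − A(h) = 4·(-0.1848527651) − (-0.1849584545) = -0.5544526059
Denominator 4 − 1 = 3.
(4·(-0.1848527651) − (-0.1849584545))/(4 − 1) = -0.1848175353
Gap between inputs: 1.057e-04; correction applied: +0.0000352298.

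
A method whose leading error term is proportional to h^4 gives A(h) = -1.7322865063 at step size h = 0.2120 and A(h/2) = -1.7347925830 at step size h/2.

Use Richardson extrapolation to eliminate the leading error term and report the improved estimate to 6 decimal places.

-1.734960

Order 4 gives 2^r = 16 and 2^r − 1 = 15.
16 × (-1.7347925830) = -27.7566813280; subtract (-1.7322865063) → -26.0243948217
(16 × (-1.7347925830) − (-1.7322865063))/(16 − 1) = -1.7349596548
Correction |R − A(h/2)| = 1.671e-04; gap |A(h/2) − A(h)| = 2.506e-03.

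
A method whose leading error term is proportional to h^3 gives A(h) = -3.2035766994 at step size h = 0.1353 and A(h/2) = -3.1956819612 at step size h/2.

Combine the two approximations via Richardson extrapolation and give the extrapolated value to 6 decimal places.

Method order is 3; weight 2^3 = 8.
Difference of the inputs: -3.1956819612 − (-3.2035766994) = 0.0078947382
Correction (A(h/2) − A(h))/(8 − 1) = 0.0078947382/7 = 0.0011278197
R = A(h/2) + (A(h/2) − A(h))/7 = -3.1956819612 + 0.0011278197 = -3.1945541415
Gap between inputs: 7.895e-03; correction applied: +0.0011278197.

-3.194554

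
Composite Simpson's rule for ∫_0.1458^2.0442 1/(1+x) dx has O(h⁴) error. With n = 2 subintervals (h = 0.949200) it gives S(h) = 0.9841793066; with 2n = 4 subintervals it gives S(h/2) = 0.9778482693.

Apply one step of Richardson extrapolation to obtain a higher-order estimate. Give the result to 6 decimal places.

0.977426

The method has order 4: 2^4 = 16.
16 × 0.9778482693 = 15.6455723088; 15.6455723088 − 0.9841793066 = 14.6613930022
R = 14.6613930022/15 = 0.9774262001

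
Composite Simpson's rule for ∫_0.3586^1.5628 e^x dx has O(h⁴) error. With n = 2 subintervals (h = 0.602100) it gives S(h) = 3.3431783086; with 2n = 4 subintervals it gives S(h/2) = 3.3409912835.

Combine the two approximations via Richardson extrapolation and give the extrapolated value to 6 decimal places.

Leading term ∝ h^4; use weight 16 = 2^4.
2^4 × A(h/2) = 53.4558605360; minus A(h) gives 50.1126822274.
50.1126822274 ÷ 15 = 3.3408454818

3.340845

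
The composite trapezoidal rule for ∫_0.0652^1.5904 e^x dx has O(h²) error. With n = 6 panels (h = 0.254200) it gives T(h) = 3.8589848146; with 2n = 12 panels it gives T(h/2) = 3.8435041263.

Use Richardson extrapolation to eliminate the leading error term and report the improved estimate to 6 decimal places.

Error is O(h^2); halving h shrinks it by 2^2 = 4.
Top: 4(3.8435041263) − (3.8589848146) = 11.5150316906
Divide by 2^2 − 1 = 3.
Result: 3.8383438969
Shift from A(h/2): −0.0051602294.

3.838344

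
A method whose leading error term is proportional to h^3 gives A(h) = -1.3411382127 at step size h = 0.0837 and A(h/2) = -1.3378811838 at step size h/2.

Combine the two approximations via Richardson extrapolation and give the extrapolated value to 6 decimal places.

Method order is 3; weight 2^3 = 8.
8 × (-1.3378811838) = -10.7030494704; subtract (-1.3411382127) → -9.3619112577
Denominator 8 − 1 = 7.
R = (-9.3619112577)/7 = -1.3374158940

-1.337416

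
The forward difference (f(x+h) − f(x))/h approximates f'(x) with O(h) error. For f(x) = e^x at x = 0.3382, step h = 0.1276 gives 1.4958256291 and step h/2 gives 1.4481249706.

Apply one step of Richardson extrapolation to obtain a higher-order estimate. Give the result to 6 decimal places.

1.400424

r = 1, so 2^r = 2.
2^1×A(h/2) = 2.8962499412; minus A(h) gives 1.4004243121.
Divide by 2^1 − 1 = 1.
1.4004243121 ÷ 1 = 1.4004243121
Correction |R − A(h/2)| = 4.770e-02; gap |A(h/2) − A(h)| = 4.770e-02.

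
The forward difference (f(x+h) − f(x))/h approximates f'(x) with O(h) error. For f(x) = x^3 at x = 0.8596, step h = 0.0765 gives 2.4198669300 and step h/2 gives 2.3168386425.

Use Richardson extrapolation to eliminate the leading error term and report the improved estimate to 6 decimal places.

2.213810

Leading term ∝ h^1; use weight 2 = 2^1.
Top: 2(2.3168386425) − (2.4198669300) = 2.2138103550
Extrapolated: 2.2138103550 / 1 = 2.2138103550
Gap between inputs: 1.030e-01; correction applied: −0.1030282875.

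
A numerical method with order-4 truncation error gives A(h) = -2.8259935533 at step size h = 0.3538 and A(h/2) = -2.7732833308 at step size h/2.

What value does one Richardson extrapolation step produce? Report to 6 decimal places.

-2.769769

Order 4 gives 2^r = 16 and 2^r − 1 = 15.
Weighted: (-44.3725332928) − (-2.8259935533) = -41.5465397395
Extrapolated: (-41.5465397395) / 15 = -2.7697693160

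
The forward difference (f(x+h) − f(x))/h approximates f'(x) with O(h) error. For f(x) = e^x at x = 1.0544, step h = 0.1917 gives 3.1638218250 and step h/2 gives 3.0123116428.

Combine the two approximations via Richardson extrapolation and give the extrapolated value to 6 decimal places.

2.860801

Leading term ∝ h^1; use weight 2 = 2^1.
Weighted: 6.0246232856 − 3.1638218250 = 2.8608014606
(2 × 3.0123116428 − 3.1638218250)/(2 − 1) = 2.8608014606
Correction |R − A(h/2)| = 1.515e-01; gap |A(h/2) − A(h)| = 1.515e-01.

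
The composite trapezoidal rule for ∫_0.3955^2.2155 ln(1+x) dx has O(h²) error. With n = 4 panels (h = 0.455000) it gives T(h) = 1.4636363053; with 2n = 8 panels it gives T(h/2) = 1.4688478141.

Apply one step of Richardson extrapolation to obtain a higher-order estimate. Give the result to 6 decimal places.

1.470585

Order 2 gives 2^r = 4 and 2^r − 1 = 3.
Numerator 4×A(h/2) − A(h) = 4×1.4688478141 − 1.4636363053 = 4.4117549511
(4×1.4688478141 − 1.4636363053)/(4 − 1) = 1.4705849837
Correction |R − A(h/2)| = 1.737e-03; gap |A(h/2) − A(h)| = 5.212e-03.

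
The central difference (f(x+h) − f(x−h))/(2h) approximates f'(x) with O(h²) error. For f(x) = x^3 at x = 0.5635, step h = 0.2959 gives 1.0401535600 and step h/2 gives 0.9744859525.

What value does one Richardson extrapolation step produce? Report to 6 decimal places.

0.952597

Method order is 2; weight 2^2 = 4.
4*0.9744859525 = 3.8979438100; 3.8979438100 − 1.0401535600 = 2.8577902500
(4*0.9744859525 − 1.0401535600)/(4 − 1) = 0.9525967500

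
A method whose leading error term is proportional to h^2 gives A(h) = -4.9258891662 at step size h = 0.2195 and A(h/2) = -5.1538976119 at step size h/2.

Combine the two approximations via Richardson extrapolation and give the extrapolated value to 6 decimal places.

The method has order 2: 2^2 = 4.
4 × (-5.1538976119) = -20.6155904476; (-20.6155904476) − (-4.9258891662) = -15.6897012814
Denominator 4 − 1 = 3.
Extrapolated: (-15.6897012814) / 3 = -5.2299004271

-5.229900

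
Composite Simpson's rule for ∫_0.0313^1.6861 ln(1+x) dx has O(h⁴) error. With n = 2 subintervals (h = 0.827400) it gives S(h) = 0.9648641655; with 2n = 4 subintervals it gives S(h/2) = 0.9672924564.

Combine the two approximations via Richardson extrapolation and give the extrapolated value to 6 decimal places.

0.967454

r = 4: numerator weight 16, denominator 15.
A(h/2) − A(h) = 0.9672924564 − 0.9648641655 = 0.0024282909
Divide by 2^4 − 1 = 15: 0.0024282909/15 = 0.0001618861
R = A(h/2) + (A(h/2) − A(h))/15 = 0.9672924564 + 0.0001618861 = 0.9674543425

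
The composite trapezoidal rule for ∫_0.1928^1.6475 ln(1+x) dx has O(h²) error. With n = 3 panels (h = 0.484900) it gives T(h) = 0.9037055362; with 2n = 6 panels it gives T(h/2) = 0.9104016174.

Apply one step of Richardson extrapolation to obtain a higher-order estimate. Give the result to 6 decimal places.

0.912634

Order 2 gives 2^r = 4 and 2^r − 1 = 3.
2^2 × A(h/2) = 3.6416064696; minus A(h) gives 2.7379009334.
Denominator 4 − 1 = 3.
So the Richardson estimate is 0.9126336445.
Correction |R − A(h/2)| = 2.232e-03; gap |A(h/2) − A(h)| = 6.696e-03.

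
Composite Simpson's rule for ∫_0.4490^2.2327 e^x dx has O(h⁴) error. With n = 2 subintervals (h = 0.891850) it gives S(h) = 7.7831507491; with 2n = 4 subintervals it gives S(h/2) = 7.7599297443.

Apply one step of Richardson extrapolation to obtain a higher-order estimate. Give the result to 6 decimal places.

7.758382

With r = 4 the leading error scales as h^4, so the weight is 2^4 = 16.
Difference of the inputs: 7.7599297443 − 7.7831507491 = -0.0232210048
Correction (A(h/2) − A(h))/(16 − 1) = (-0.0232210048)/15 = -0.0015480670
R = A(h/2) + (A(h/2) − A(h))/15 = 7.7599297443 − 0.0015480670 = 7.7583816773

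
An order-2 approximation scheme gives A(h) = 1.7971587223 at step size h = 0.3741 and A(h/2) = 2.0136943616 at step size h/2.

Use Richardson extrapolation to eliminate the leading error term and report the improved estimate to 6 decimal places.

Order 2 gives 2^r = 4 and 2^r − 1 = 3.
A(h/2) − A(h) = 2.0136943616 − 1.7971587223 = 0.2165356393
Correction (A(h/2) − A(h))/(4 − 1) = 0.2165356393/3 = 0.0721785464
R = 2.0136943616 + 0.0721785464 = 2.0858729080
Correction |R − A(h/2)| = 7.218e-02; gap |A(h/2) − A(h)| = 2.165e-01.

2.085873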